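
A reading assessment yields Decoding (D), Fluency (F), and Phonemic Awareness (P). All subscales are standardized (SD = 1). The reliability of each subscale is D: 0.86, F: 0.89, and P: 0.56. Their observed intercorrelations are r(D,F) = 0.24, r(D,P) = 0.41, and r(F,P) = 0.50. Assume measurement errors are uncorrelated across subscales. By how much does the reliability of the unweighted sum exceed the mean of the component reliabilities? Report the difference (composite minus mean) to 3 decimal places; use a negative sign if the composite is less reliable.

Var(sum) = 3 + 2.3 = 5.3; true-score variance = 2.31 + 2.3 = 4.61; composite reliability = 0.8698.
Mean component reliability = 0.7700.
Difference = 0.8698 − 0.7700 = 0.100.

0.100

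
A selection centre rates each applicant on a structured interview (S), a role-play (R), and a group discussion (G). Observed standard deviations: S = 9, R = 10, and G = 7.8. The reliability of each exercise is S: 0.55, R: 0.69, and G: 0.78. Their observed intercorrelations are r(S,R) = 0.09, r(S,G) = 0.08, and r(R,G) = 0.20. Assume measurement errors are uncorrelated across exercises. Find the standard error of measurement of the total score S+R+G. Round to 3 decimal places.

8.991

Var(total) = 241.84 + 58.632 = 300.472.
True-score variance = 161.005 + 58.632 = 219.637, so reliability = 0.7310.
Error variance = 300.472 − 219.637 = 80.8348; SEM = √80.8348 = 8.991.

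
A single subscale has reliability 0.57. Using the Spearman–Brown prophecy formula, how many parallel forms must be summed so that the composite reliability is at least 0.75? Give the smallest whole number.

3

k ≥ ρ*(1−ρ₁)/(ρ₁(1−ρ*)) = 0.75·0.43 / (0.57·0.25) = 2.263.
Smallest integer k = 3.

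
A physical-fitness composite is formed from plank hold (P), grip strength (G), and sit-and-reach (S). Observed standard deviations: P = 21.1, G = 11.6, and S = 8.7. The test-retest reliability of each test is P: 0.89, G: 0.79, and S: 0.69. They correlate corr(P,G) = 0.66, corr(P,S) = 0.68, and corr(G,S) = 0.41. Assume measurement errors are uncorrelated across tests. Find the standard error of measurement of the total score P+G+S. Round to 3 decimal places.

10.035

Var(total) = 655.46 + 655.493 = 1310.95.
True-score variance = 554.765 + 655.493 = 1210.26, so reliability = 0.9232.
Error variance = 1310.95 − 1210.26 = 100.695; SEM = √100.695 = 10.035.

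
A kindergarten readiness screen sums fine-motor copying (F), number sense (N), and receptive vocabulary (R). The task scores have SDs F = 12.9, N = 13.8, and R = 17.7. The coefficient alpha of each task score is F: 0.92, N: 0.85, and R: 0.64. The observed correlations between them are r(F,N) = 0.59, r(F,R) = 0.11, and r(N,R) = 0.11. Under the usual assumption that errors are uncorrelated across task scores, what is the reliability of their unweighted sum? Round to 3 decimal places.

Var(F+N+R) = 12.9² + 13.8² + 17.7² + 2·[12.9·13.8·0.59 + 12.9·17.7·0.11 + 13.8·17.7·0.11] = 670.14 + 314.033 = 984.173.
Under uncorrelated errors the observed covariances equal the true-score covariances, so only the own-variance terms attenuate.
True-score variance = [12.9²·0.92 + 13.8²·0.85 + 17.7²·0.64] + 314.033 = 515.477 + 314.033 = 829.51.
Reliability = 829.51 / 984.173 = 0.843.

0.843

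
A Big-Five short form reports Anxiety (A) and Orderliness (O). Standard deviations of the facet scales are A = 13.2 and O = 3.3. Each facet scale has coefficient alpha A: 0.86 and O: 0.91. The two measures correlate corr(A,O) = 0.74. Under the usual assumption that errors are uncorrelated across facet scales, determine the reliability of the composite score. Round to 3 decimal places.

Var(A+O) = 13.2² + 3.3² + 2·[13.2·3.3·0.74] = 185.13 + 64.4688 = 249.599.
Because errors are independent across components, Cov(Tᵢ,Tⱼ) = Cov(Xᵢ,Xⱼ); the off-diagonal part of the true-score variance is the same as above.
True-score variance = [13.2²·0.86 + 3.3²·0.91] + 64.4688 = 159.756 + 64.4688 = 224.225.
Reliability = 224.225 / 249.599 = 0.898.

0.898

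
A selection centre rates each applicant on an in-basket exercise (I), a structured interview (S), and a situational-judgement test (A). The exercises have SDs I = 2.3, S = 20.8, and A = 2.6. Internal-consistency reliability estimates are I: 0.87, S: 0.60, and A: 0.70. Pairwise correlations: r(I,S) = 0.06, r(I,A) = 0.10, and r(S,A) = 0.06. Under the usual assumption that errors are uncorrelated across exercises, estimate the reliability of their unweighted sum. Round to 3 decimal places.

0.616

Var(I+S+A) = 2.3² + 20.8² + 2.6² + 2·[2.3·20.8·0.06 + 2.3·2.6·0.10 + 20.8·2.6·0.06] = 444.69 + 13.4264 = 458.116.
With uncorrelated errors the cross-covariances are all true-score covariance, so they carry over unchanged; only the diagonal terms shrink to ρᵢσᵢ².
True-score variance = [2.3²·0.87 + 20.8²·0.60 + 2.6²·0.70] + 13.4264 = 268.918 + 13.4264 = 282.345.
Reliability = 282.345 / 458.116 = 0.616.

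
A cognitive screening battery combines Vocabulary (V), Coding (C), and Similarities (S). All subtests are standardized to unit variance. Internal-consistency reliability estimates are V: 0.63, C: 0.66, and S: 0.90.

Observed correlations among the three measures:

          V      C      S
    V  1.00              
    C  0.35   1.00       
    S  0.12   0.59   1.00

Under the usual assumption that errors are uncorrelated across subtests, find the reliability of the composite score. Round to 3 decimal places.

Var(V+C+S) = 3 + 2·[0.35 + 0.12 + 0.59] = 3 + 2.12 = 5.12.
With uncorrelated errors the cross-covariances are all true-score covariance, so they carry over unchanged; only the diagonal terms shrink to ρᵢσᵢ².
True-score variance = [0.63 + 0.66 + 0.90] + 2.12 = 2.19 + 2.12 = 4.31.
Reliability = 4.31 / 5.12 = 0.842.

0.842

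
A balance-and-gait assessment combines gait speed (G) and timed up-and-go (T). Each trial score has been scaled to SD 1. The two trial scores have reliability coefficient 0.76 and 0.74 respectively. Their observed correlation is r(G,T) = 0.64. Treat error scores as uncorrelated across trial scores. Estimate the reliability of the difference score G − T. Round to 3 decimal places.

0.306

Var(G−T) = 1 + 1 − 2·0.64 = 2 − 1.28 = 0.72.
With uncorrelated errors the cross-covariances are all true-score covariance, so they carry over unchanged; only the diagonal terms shrink to ρᵢσᵢ².
True-score variance = [0.76 + 0.74] − 1.28 = 1.5 − 1.28 = 0.22.
Reliability = 0.22 / 0.72 = 0.306.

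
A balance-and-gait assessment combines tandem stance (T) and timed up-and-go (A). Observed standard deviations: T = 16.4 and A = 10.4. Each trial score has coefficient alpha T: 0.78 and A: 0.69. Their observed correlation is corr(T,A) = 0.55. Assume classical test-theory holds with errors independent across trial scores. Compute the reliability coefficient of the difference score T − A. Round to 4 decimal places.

Var(T−A) = 16.4² + 10.4² − 2·16.4·10.4·0.55 = 377.12 − 187.616 = 189.504.
Under uncorrelated errors the observed covariances equal the true-score covariances, so only the own-variance terms attenuate.
True-score variance = [16.4²·0.78 + 10.4²·0.69] − 187.616 = 284.419 − 187.616 = 96.8032.
Reliability = 96.8032 / 189.504 = 0.5108.

0.5108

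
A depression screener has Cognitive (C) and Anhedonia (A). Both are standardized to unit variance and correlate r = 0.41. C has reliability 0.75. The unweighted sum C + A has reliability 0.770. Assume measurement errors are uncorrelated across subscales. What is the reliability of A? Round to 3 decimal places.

Var(C+A) = 2 + 2·0.41 = 2.820.
True-score variance = ρ_C + ρ_A + 2·0.41, so 0.770 = (0.75 + ρ_A + 0.82) / 2.820.
ρ_A = 0.770·2.820 − 0.75 − 0.82 = 0.601.

0.601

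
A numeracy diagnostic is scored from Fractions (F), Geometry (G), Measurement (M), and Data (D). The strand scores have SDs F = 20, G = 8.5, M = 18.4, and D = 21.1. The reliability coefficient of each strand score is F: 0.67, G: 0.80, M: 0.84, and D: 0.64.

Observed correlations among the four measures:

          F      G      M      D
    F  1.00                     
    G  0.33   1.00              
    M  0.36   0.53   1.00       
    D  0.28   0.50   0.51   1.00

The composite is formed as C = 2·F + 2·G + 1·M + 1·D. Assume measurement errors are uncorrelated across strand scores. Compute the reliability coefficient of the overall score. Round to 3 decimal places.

0.846

Var(C) = 2²·20² + 2²·8.5² + 18.4² + 21.1² + 2·[4·20·8.5·0.33 + 2·20·18.4·0.36 + 2·20·21.1·0.28 + 2·8.5·18.4·0.53 + 2·8.5·21.1·0.50 + 18.4·21.1·0.51] = 2672.77 + 2537.63 = 5210.4.
With uncorrelated errors the cross-covariances are all true-score covariance, so they carry over unchanged; only the diagonal terms shrink to ρᵢσᵢ².
True-score variance = [2²·20²·0.67 + 2²·8.5²·0.80 + 18.4²·0.84 + 21.1²·0.64] + 2537.63 = 1872.52 + 2537.63 = 4410.16.
Reliability = 4410.16 / 5210.4 = 0.846.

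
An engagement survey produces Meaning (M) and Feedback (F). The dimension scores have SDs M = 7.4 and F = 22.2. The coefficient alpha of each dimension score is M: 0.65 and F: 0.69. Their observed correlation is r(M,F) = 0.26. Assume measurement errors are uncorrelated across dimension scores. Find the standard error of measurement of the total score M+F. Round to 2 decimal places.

Var(total) = 547.6 + 85.4256 = 633.026.
True-score variance = 375.654 + 85.4256 = 461.079, so reliability = 0.7284.
Error variance = 633.026 − 461.079 = 171.946; SEM = √171.946 = 13.11.

13.11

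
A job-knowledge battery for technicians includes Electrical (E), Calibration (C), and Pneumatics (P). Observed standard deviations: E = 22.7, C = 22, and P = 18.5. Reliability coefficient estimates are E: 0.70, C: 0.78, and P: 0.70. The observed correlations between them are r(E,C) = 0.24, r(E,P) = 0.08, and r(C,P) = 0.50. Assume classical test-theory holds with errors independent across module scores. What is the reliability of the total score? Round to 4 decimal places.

0.8230

Var(E+C+P) = 22.7² + 22² + 18.5² + 2·[22.7·22·0.24 + 22.7·18.5·0.08 + 22·18.5·0.50] = 1341.54 + 713.904 = 2055.44.
With uncorrelated errors the cross-covariances are all true-score covariance, so they carry over unchanged; only the diagonal terms shrink to ρᵢσᵢ².
True-score variance = [22.7²·0.70 + 22²·0.78 + 18.5²·0.70] + 713.904 = 977.798 + 713.904 = 1691.7.
Reliability = 1691.7 / 2055.44 = 0.8230.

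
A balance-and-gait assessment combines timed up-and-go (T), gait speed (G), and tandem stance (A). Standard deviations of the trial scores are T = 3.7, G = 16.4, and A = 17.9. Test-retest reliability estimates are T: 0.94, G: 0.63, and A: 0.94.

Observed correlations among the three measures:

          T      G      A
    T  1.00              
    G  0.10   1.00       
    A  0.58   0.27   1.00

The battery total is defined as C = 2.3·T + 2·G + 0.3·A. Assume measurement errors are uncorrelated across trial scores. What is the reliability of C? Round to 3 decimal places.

0.707

Var(C) = 2.3²·3.7² + 2²·16.4² + 0.3²·17.9² + 2·[4.6·3.7·16.4·0.10 + 0.69·3.7·17.9·0.58 + 0.6·16.4·17.9·0.27] = 1177.1 + 203.95 = 1381.05.
Because errors are independent across components, Cov(Tᵢ,Tⱼ) = Cov(Xᵢ,Xⱼ); the off-diagonal part of the true-score variance is the same as above.
True-score variance = [2.3²·3.7²·0.94 + 2²·16.4²·0.63 + 0.3²·17.9²·0.94] + 203.95 = 772.961 + 203.95 = 976.91.
Reliability = 976.91 / 1381.05 = 0.707.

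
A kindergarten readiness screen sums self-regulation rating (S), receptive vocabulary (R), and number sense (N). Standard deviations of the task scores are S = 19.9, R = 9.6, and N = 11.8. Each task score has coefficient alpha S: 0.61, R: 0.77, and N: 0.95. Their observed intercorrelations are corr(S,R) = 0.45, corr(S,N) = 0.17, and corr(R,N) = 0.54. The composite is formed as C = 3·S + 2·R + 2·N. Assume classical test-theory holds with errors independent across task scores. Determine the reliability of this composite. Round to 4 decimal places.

Var(C) = 3²·19.9² + 2²·9.6² + 2²·11.8² + 2·[6·19.9·9.6·0.45 + 6·19.9·11.8·0.17 + 4·9.6·11.8·0.54] = 4489.69 + 2000.02 = 6489.71.
Under uncorrelated errors the observed covariances equal the true-score covariances, so only the own-variance terms attenuate.
True-score variance = [3²·19.9²·0.61 + 2²·9.6²·0.77 + 2²·11.8²·0.95] + 2000.02 = 2987.06 + 2000.02 = 4987.08.
Reliability = 4987.08 / 6489.71 = 0.7685.

0.7685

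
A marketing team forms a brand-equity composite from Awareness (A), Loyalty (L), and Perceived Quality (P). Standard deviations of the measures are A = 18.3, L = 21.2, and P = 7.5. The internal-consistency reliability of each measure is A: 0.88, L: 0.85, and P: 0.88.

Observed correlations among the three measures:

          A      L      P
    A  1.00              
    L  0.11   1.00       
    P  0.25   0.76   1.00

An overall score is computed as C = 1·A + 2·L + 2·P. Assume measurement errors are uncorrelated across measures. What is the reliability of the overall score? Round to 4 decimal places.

0.9073

Var(C) = 18.3² + 2²·21.2² + 2²·7.5² + 2·[2·18.3·21.2·0.11 + 2·18.3·7.5·0.25 + 4·21.2·7.5·0.76] = 2357.65 + 1274.67 = 3632.32.
Under uncorrelated errors the observed covariances equal the true-score covariances, so only the own-variance terms attenuate.
True-score variance = [18.3²·0.88 + 2²·21.2²·0.85 + 2²·7.5²·0.88] + 1274.67 = 2020.8 + 1274.67 = 3295.47.
Reliability = 3295.47 / 3632.32 = 0.9073.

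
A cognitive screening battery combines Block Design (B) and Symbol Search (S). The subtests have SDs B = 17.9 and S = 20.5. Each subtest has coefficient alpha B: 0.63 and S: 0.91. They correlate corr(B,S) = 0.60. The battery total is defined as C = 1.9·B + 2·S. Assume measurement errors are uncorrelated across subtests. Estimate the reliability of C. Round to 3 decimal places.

Var(C) = 1.9²·17.9² + 2²·20.5² + 2·[3.8·17.9·20.5·0.60] = 2837.68 + 1673.29 = 4510.97.
With uncorrelated errors the cross-covariances are all true-score covariance, so they carry over unchanged; only the diagonal terms shrink to ρᵢσᵢ².
True-score variance = [1.9²·17.9²·0.63 + 2²·20.5²·0.91] + 1673.29 = 2258.42 + 1673.29 = 3931.71.
Reliability = 3931.71 / 4510.97 = 0.872.

0.872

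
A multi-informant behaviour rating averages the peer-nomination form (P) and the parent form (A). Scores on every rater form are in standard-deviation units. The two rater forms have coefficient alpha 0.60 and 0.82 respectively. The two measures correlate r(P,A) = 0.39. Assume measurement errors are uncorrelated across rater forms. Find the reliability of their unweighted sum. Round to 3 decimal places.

0.791

Var(P+A) = 2 + 2·[0.39] = 2 + 0.78 = 2.78.
With uncorrelated errors the cross-covariances are all true-score covariance, so they carry over unchanged; only the diagonal terms shrink to ρᵢσᵢ².
True-score variance = [0.60 + 0.82] + 0.78 = 1.42 + 0.78 = 2.2.
Reliability = 2.2 / 2.78 = 0.791.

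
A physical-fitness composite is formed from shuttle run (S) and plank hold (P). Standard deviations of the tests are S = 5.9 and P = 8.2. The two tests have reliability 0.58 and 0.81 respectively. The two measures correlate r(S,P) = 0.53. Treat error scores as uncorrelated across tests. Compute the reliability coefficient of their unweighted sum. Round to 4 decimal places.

0.8213

Var(S+P) = 5.9² + 8.2² + 2·[5.9·8.2·0.53] = 102.05 + 51.2828 = 153.333.
Because errors are independent across components, Cov(Tᵢ,Tⱼ) = Cov(Xᵢ,Xⱼ); the off-diagonal part of the true-score variance is the same as above.
True-score variance = [5.9²·0.58 + 8.2²·0.81] + 51.2828 = 74.6542 + 51.2828 = 125.937.
Reliability = 125.937 / 153.333 = 0.8213.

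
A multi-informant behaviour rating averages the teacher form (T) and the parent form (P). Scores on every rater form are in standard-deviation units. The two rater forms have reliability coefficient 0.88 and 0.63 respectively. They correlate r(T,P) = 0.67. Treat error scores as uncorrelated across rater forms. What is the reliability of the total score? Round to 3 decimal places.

Var(T+P) = 2 + 2·[0.67] = 2 + 1.34 = 3.34.
Because errors are independent across components, Cov(Tᵢ,Tⱼ) = Cov(Xᵢ,Xⱼ); the off-diagonal part of the true-score variance is the same as above.
True-score variance = [0.88 + 0.63] + 1.34 = 1.51 + 1.34 = 2.85.
Reliability = 2.85 / 3.34 = 0.853.

0.853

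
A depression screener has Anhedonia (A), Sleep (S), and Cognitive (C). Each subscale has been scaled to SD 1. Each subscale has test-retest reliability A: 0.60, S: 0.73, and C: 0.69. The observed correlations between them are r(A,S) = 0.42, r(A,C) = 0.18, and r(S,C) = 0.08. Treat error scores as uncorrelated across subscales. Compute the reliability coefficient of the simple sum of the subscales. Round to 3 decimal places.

0.775

Var(A+S+C) = 3 + 2·[0.42 + 0.18 + 0.08] = 3 + 1.36 = 4.36.
Under uncorrelated errors the observed covariances equal the true-score covariances, so only the own-variance terms attenuate.
True-score variance = [0.60 + 0.73 + 0.69] + 1.36 = 2.02 + 1.36 = 3.38.
Reliability = 3.38 / 4.36 = 0.775.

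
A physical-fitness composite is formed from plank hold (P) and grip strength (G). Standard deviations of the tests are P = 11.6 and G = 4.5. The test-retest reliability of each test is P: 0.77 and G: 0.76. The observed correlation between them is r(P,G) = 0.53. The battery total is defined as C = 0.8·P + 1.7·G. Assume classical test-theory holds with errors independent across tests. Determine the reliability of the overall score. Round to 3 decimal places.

0.846

Var(C) = 0.8²·11.6² + 1.7²·4.5² + 2·[1.36·11.6·4.5·0.53] = 144.641 + 75.2515 = 219.892.
Because errors are independent across components, Cov(Tᵢ,Tⱼ) = Cov(Xᵢ,Xⱼ); the off-diagonal part of the true-score variance is the same as above.
True-score variance = [0.8²·11.6²·0.77 + 1.7²·4.5²·0.76] + 75.2515 = 110.788 + 75.2515 = 186.04.
Reliability = 186.04 / 219.892 = 0.846.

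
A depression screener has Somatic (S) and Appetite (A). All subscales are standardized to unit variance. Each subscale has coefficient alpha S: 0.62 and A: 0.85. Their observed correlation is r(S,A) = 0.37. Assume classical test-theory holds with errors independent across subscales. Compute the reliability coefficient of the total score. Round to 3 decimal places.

0.807

Var(S+A) = 2 + 2·[0.37] = 2 + 0.74 = 2.74.
Because errors are independent across components, Cov(Tᵢ,Tⱼ) = Cov(Xᵢ,Xⱼ); the off-diagonal part of the true-score variance is the same as above.
True-score variance = [0.62 + 0.85] + 0.74 = 1.47 + 0.74 = 2.21.
Reliability = 2.21 / 2.74 = 0.807.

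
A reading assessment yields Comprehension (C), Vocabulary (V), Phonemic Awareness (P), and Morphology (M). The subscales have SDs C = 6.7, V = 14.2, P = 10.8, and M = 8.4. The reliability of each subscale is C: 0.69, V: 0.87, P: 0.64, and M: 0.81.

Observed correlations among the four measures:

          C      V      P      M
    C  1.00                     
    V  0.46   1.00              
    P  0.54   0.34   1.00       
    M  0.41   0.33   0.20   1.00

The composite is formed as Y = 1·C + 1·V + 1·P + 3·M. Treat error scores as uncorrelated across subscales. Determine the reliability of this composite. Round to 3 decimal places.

0.884

Var(Y) = 6.7² + 14.2² + 10.8² + 3²·8.4² + 2·[6.7·14.2·0.46 + 6.7·10.8·0.54 + 3·6.7·8.4·0.41 + 14.2·10.8·0.34 + 3·14.2·8.4·0.33 + 3·10.8·8.4·0.20] = 998.21 + 753.45 = 1751.66.
Because errors are independent across components, Cov(Tᵢ,Tⱼ) = Cov(Xᵢ,Xⱼ); the off-diagonal part of the true-score variance is the same as above.
True-score variance = [6.7²·0.69 + 14.2²·0.87 + 10.8²·0.64 + 3²·8.4²·0.81] + 753.45 = 795.433 + 753.45 = 1548.88.
Reliability = 1548.88 / 1751.66 = 0.884.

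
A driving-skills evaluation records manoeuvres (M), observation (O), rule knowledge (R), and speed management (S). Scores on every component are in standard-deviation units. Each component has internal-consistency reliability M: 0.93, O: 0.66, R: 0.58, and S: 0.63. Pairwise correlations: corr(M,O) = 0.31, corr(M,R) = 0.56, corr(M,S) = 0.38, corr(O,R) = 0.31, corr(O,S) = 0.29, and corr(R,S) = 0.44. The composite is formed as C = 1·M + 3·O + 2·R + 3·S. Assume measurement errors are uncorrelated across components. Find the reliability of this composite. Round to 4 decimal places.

Var(C) = 1 + 3² + 2² + 3² + 2·[3·0.31 + 2·0.56 + 3·0.38 + 6·0.31 + 9·0.29 + 6·0.44] = 23 + 20.6 = 43.6.
With uncorrelated errors the cross-covariances are all true-score covariance, so they carry over unchanged; only the diagonal terms shrink to ρᵢσᵢ².
True-score variance = [0.93 + 3²·0.66 + 2²·0.58 + 3²·0.63] + 20.6 = 14.86 + 20.6 = 35.46.
Reliability = 35.46 / 43.6 = 0.8133.

0.8133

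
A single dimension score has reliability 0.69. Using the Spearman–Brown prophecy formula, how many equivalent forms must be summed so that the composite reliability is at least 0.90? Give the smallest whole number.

k ≥ ρ*(1−ρ₁)/(ρ₁(1−ρ*)) = 0.90·0.31 / (0.69·0.10) = 4.043.
Smallest integer k = 5.

5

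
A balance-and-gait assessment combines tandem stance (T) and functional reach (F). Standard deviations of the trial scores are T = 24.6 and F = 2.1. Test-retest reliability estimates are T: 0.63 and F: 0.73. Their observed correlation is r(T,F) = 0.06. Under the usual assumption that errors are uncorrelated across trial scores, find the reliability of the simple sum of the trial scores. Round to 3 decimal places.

Var(T+F) = 24.6² + 2.1² + 2·[24.6·2.1·0.06] = 609.57 + 6.1992 = 615.769.
Under uncorrelated errors the observed covariances equal the true-score covariances, so only the own-variance terms attenuate.
True-score variance = [24.6²·0.63 + 2.1²·0.73] + 6.1992 = 384.47 + 6.1992 = 390.669.
Reliability = 390.669 / 615.769 = 0.634.

0.634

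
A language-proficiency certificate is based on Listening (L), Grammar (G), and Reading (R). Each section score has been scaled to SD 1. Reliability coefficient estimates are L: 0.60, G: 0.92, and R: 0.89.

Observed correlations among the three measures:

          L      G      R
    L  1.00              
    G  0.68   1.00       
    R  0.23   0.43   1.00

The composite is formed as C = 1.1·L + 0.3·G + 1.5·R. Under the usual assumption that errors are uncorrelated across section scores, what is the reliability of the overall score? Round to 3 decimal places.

Var(C) = 1.1² + 0.3² + 1.5² + 2·[0.33·0.68 + 1.65·0.23 + 0.45·0.43] = 3.55 + 1.5948 = 5.1448.
Because errors are independent across components, Cov(Tᵢ,Tⱼ) = Cov(Xᵢ,Xⱼ); the off-diagonal part of the true-score variance is the same as above.
True-score variance = [1.1²·0.60 + 0.3²·0.92 + 1.5²·0.89] + 1.5948 = 2.8113 + 1.5948 = 4.4061.
Reliability = 4.4061 / 5.1448 = 0.856.

0.856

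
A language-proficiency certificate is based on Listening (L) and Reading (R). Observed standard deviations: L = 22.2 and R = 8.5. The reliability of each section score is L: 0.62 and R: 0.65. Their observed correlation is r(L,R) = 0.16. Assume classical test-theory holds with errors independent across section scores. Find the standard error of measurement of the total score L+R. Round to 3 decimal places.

14.580

Var(total) = 565.09 + 60.384 = 625.474.
True-score variance = 352.523 + 60.384 = 412.907, so reliability = 0.6602.
Error variance = 625.474 − 412.907 = 212.567; SEM = √212.567 = 14.580.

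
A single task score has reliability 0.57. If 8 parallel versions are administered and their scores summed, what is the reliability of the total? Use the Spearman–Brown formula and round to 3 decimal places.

0.914

ρ_k = kρ / (1 + (k−1)ρ) = 8·0.57 / (1 + 7·0.57) = 4.560 / 4.990 = 0.914.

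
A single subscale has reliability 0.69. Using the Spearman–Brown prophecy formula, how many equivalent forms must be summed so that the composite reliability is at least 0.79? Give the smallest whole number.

k ≥ ρ*(1−ρ₁)/(ρ₁(1−ρ*)) = 0.79·0.31 / (0.69·0.21) = 1.690.
Smallest integer k = 2.

2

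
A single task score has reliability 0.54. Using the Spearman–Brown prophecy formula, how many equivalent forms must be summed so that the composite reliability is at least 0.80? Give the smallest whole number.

k ≥ ρ*(1−ρ₁)/(ρ₁(1−ρ*)) = 0.80·0.46 / (0.54·0.20) = 3.407.
Smallest integer k = 4.

4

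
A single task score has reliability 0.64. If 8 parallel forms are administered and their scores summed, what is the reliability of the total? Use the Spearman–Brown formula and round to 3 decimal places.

0.934

ρ_k = kρ / (1 + (k−1)ρ) = 8·0.64 / (1 + 7·0.64) = 5.120 / 5.480 = 0.934.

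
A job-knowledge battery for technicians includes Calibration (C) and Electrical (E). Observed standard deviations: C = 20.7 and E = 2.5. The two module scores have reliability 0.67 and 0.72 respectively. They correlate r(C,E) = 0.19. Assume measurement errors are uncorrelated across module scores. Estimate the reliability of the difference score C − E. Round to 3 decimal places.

0.655

Var(C−E) = 20.7² + 2.5² − 2·20.7·2.5·0.19 = 434.74 − 19.665 = 415.075.
Because errors are independent across components, Cov(Tᵢ,Tⱼ) = Cov(Xᵢ,Xⱼ); the off-diagonal part of the true-score variance is the same as above.
True-score variance = [20.7²·0.67 + 2.5²·0.72] − 19.665 = 291.588 − 19.665 = 271.923.
Reliability = 271.923 / 415.075 = 0.655.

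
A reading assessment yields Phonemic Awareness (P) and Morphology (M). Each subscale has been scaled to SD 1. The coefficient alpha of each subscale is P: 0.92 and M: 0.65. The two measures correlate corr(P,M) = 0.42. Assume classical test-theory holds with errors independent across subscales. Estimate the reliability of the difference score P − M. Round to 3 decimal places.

Var(P−M) = 1 + 1 − 2·0.42 = 2 − 0.84 = 1.16.
Under uncorrelated errors the observed covariances equal the true-score covariances, so only the own-variance terms attenuate.
True-score variance = [0.92 + 0.65] − 0.84 = 1.57 − 0.84 = 0.73.
Reliability = 0.73 / 1.16 = 0.629.

0.629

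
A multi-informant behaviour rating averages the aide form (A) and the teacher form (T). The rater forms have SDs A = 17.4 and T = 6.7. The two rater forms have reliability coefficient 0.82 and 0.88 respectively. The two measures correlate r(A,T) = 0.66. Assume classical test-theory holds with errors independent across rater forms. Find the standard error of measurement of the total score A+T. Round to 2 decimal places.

7.74

Var(total) = 347.65 + 153.886 = 501.536.
True-score variance = 287.766 + 153.886 = 441.652, so reliability = 0.8806.
Error variance = 501.536 − 441.652 = 59.8836; SEM = √59.8836 = 7.74.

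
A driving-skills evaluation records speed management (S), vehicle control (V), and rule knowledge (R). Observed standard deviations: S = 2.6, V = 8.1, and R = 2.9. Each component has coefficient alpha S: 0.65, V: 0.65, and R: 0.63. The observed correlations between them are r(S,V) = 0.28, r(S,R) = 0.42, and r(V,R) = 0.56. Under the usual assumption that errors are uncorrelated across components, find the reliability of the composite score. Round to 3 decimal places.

0.773

Var(S+V+R) = 2.6² + 8.1² + 2.9² + 2·[2.6·8.1·0.28 + 2.6·2.9·0.42 + 8.1·2.9·0.56] = 80.78 + 44.436 = 125.216.
With uncorrelated errors the cross-covariances are all true-score covariance, so they carry over unchanged; only the diagonal terms shrink to ρᵢσᵢ².
True-score variance = [2.6²·0.65 + 8.1²·0.65 + 2.9²·0.63] + 44.436 = 52.3388 + 44.436 = 96.7748.
Reliability = 96.7748 / 125.216 = 0.773.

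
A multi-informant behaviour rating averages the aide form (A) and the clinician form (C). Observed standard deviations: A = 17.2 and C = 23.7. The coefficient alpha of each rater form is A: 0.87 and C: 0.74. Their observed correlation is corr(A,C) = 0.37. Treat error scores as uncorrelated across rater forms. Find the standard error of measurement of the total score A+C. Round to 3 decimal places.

13.583

Var(total) = 857.53 + 301.654 = 1159.18.
True-score variance = 673.031 + 301.654 = 974.685, so reliability = 0.8408.
Error variance = 1159.18 − 974.685 = 184.499; SEM = √184.499 = 13.583.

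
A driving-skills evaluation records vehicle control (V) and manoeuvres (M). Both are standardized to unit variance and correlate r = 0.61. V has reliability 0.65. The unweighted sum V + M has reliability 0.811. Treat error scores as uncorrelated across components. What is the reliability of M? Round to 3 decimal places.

Var(V+M) = 2 + 2·0.61 = 3.220.
True-score variance = ρ_V + ρ_M + 2·0.61, so 0.811 = (0.65 + ρ_M + 1.22) / 3.220.
ρ_M = 0.811·3.220 − 0.65 − 1.22 = 0.741.

0.741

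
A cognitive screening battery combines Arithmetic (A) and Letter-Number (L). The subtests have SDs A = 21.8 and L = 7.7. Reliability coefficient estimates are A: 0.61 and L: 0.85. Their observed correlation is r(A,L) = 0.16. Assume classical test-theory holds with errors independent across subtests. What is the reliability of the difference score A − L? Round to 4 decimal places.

Var(A−L) = 21.8² + 7.7² − 2·21.8·7.7·0.16 = 534.53 − 53.7152 = 480.815.
With uncorrelated errors the cross-covariances are all true-score covariance, so they carry over unchanged; only the diagonal terms shrink to ρᵢσᵢ².
True-score variance = [21.8²·0.61 + 7.7²·0.85] − 53.7152 = 340.293 − 53.7152 = 286.578.
Reliability = 286.578 / 480.815 = 0.5960.

0.5960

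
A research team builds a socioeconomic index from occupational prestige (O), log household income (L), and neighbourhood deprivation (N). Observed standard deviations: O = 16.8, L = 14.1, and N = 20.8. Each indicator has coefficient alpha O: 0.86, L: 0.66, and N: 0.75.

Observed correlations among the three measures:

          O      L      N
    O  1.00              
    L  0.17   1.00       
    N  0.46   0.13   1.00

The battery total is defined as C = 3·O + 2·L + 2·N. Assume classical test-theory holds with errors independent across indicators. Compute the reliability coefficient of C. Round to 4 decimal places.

Var(C) = 3²·16.8² + 2²·14.1² + 2²·20.8² + 2·[6·16.8·14.1·0.17 + 6·16.8·20.8·0.46 + 4·14.1·20.8·0.13] = 5065.96 + 2717.16 = 7783.12.
Under uncorrelated errors the observed covariances equal the true-score covariances, so only the own-variance terms attenuate.
True-score variance = [3²·16.8²·0.86 + 2²·14.1²·0.66 + 2²·20.8²·0.75] + 2717.16 = 4007.32 + 2717.16 = 6724.47.
Reliability = 6724.47 / 7783.12 = 0.8640.

0.8640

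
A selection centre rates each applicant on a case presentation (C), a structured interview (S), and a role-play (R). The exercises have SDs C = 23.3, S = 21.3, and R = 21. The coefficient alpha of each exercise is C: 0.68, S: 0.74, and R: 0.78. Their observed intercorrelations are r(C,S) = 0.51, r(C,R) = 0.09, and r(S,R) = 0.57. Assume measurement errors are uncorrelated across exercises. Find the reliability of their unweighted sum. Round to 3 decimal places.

0.847

Var(C+S+R) = 23.3² + 21.3² + 21² + 2·[23.3·21.3·0.51 + 23.3·21·0.09 + 21.3·21·0.57] = 1437.58 + 1104.21 = 2541.79.
Because errors are independent across components, Cov(Tᵢ,Tⱼ) = Cov(Xᵢ,Xⱼ); the off-diagonal part of the true-score variance is the same as above.
True-score variance = [23.3²·0.68 + 21.3²·0.74 + 21²·0.78] + 1104.21 = 1048.88 + 1104.21 = 2153.09.
Reliability = 2153.09 / 2541.79 = 0.847.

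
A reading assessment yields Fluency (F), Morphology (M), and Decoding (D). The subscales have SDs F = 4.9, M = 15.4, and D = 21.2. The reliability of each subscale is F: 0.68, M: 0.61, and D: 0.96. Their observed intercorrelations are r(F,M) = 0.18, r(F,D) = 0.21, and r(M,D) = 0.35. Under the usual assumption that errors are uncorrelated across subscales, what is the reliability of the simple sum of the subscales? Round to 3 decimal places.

Var(F+M+D) = 4.9² + 15.4² + 21.2² + 2·[4.9·15.4·0.18 + 4.9·21.2·0.21 + 15.4·21.2·0.35] = 710.61 + 299.331 = 1009.94.
With uncorrelated errors the cross-covariances are all true-score covariance, so they carry over unchanged; only the diagonal terms shrink to ρᵢσᵢ².
True-score variance = [4.9²·0.68 + 15.4²·0.61 + 21.2²·0.96] + 299.331 = 592.457 + 299.331 = 891.788.
Reliability = 891.788 / 1009.94 = 0.883.

0.883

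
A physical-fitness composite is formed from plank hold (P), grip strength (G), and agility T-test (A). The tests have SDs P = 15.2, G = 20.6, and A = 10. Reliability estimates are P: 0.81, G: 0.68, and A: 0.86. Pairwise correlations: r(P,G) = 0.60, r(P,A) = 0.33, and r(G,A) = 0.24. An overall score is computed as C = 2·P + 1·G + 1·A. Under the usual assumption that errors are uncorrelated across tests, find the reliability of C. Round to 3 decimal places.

Var(C) = 2²·15.2² + 20.6² + 10² + 2·[2·15.2·20.6·0.60 + 2·15.2·10·0.33 + 20.6·10·0.24] = 1448.52 + 1051.01 = 2499.53.
Because errors are independent across components, Cov(Tᵢ,Tⱼ) = Cov(Xᵢ,Xⱼ); the off-diagonal part of the true-score variance is the same as above.
True-score variance = [2²·15.2²·0.81 + 20.6²·0.68 + 10²·0.86] + 1051.01 = 1123.13 + 1051.01 = 2174.14.
Reliability = 2174.14 / 2499.53 = 0.870.

0.870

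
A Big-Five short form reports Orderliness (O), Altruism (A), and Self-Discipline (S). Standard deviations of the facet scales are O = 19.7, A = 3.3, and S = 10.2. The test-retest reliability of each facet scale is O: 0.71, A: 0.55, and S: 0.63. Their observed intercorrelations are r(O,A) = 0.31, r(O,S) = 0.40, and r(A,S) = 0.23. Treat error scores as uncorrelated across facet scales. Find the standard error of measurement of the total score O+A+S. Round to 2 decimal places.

12.49

Var(total) = 503.02 + 216.542 = 719.562.
True-score variance = 347.079 + 216.542 = 563.62, so reliability = 0.7833.
Error variance = 719.562 − 563.62 = 155.941; SEM = √155.941 = 12.49.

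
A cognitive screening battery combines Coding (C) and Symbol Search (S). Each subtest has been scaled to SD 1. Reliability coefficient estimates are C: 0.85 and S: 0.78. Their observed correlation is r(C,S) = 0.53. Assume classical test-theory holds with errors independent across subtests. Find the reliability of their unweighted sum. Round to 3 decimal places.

0.879

Var(C+S) = 2 + 2·[0.53] = 2 + 1.06 = 3.06.
Because errors are independent across components, Cov(Tᵢ,Tⱼ) = Cov(Xᵢ,Xⱼ); the off-diagonal part of the true-score variance is the same as above.
True-score variance = [0.85 + 0.78] + 1.06 = 1.63 + 1.06 = 2.69.
Reliability = 2.69 / 3.06 = 0.879.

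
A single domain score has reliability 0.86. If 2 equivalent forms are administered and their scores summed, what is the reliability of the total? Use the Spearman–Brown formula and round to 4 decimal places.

ρ_k = kρ / (1 + (k−1)ρ) = 2·0.86 / (1 + 1·0.86) = 1.720 / 1.860 = 0.9247.

0.9247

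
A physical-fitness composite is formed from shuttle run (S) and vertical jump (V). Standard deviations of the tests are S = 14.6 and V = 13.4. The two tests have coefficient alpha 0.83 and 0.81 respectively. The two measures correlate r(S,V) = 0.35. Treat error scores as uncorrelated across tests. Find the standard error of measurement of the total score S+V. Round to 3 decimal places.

Var(total) = 392.72 + 136.948 = 529.668.
True-score variance = 322.366 + 136.948 = 459.314, so reliability = 0.8672.
Error variance = 529.668 − 459.314 = 70.3536; SEM = √70.3536 = 8.388.

8.388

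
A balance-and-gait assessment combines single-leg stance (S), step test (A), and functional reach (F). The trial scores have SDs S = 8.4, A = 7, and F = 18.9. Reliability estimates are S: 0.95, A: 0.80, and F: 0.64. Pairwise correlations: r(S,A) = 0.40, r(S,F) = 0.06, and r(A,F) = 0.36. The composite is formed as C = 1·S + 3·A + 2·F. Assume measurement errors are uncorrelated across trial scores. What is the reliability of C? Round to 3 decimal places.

0.775

Var(C) = 8.4² + 3²·7² + 2²·18.9² + 2·[3·8.4·7·0.40 + 2·8.4·18.9·0.06 + 6·7·18.9·0.36] = 1940.4 + 750.758 = 2691.16.
Under uncorrelated errors the observed covariances equal the true-score covariances, so only the own-variance terms attenuate.
True-score variance = [8.4²·0.95 + 3²·7²·0.80 + 2²·18.9²·0.64] + 750.758 = 1334.29 + 750.758 = 2085.05.
Reliability = 2085.05 / 2691.16 = 0.775.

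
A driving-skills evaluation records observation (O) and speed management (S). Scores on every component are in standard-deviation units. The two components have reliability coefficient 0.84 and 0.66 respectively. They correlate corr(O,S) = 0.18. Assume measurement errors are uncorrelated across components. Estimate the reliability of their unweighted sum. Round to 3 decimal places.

0.788

Var(O+S) = 2 + 2·[0.18] = 2 + 0.36 = 2.36.
Because errors are independent across components, Cov(Tᵢ,Tⱼ) = Cov(Xᵢ,Xⱼ); the off-diagonal part of the true-score variance is the same as above.
True-score variance = [0.84 + 0.66] + 0.36 = 1.5 + 0.36 = 1.86.
Reliability = 1.86 / 2.36 = 0.788.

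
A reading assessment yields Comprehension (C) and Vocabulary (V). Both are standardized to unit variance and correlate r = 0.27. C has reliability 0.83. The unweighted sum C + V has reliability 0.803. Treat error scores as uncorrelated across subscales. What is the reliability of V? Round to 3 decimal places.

0.670

Var(C+V) = 2 + 2·0.27 = 2.540.
True-score variance = ρ_C + ρ_V + 2·0.27, so 0.803 = (0.83 + ρ_V + 0.54) / 2.540.
ρ_V = 0.803·2.540 − 0.83 − 0.54 = 0.670.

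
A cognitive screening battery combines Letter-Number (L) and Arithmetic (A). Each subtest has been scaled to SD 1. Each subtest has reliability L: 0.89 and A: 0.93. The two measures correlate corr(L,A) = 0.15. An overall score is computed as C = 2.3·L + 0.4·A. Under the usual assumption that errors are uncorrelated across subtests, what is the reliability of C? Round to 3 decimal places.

Var(C) = 2.3² + 0.4² + 2·[0.92·0.15] = 5.45 + 0.276 = 5.726.
Under uncorrelated errors the observed covariances equal the true-score covariances, so only the own-variance terms attenuate.
True-score variance = [2.3²·0.89 + 0.4²·0.93] + 0.276 = 4.8569 + 0.276 = 5.1329.
Reliability = 5.1329 / 5.726 = 0.896.

0.896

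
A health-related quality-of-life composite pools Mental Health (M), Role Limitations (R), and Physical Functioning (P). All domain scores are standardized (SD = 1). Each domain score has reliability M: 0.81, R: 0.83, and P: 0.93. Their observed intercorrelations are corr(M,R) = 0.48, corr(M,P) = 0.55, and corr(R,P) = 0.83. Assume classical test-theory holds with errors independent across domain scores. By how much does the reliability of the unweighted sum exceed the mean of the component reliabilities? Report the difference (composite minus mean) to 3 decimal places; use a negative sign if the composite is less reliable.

0.079

Var(sum) = 3 + 3.72 = 6.72; true-score variance = 2.57 + 3.72 = 6.29; composite reliability = 0.9360.
Mean component reliability = 0.8567.
Difference = 0.9360 − 0.8567 = 0.079.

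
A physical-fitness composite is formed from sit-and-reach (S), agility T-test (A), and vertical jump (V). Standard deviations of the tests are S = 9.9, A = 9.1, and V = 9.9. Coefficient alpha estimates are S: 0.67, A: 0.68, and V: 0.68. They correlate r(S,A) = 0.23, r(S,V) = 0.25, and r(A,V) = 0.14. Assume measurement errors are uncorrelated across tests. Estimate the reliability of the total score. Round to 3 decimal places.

Var(S+A+V) = 9.9² + 9.1² + 9.9² + 2·[9.9·9.1·0.23 + 9.9·9.9·0.25 + 9.1·9.9·0.14] = 278.83 + 115.672 = 394.502.
Under uncorrelated errors the observed covariances equal the true-score covariances, so only the own-variance terms attenuate.
True-score variance = [9.9²·0.67 + 9.1²·0.68 + 9.9²·0.68] + 115.672 = 188.624 + 115.672 = 304.296.
Reliability = 304.296 / 394.502 = 0.771.

0.771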